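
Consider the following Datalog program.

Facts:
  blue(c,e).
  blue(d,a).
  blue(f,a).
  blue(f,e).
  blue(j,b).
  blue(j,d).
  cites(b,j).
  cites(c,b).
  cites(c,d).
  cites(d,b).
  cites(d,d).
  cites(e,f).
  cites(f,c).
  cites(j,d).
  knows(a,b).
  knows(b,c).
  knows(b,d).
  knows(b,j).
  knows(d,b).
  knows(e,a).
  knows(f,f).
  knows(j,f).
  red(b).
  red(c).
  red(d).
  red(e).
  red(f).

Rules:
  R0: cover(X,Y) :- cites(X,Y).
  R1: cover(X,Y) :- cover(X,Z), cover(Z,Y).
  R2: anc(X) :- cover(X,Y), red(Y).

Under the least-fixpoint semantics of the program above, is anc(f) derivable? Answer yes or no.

round 1: derive cover(b,j) via R0 from cites(b,j)
round 1: derive cover(c,b) via R0 from cites(c,b)
round 1: derive cover(c,d) via R0 from cites(c,d)
round 1: derive cover(d,b) via R0 from cites(d,b)
round 1: derive cover(d,d) via R0 from cites(d,d)
round 1: derive cover(e,f) via R0 from cites(e,f)
round 1: derive cover(f,c) via R0 from cites(f,c)
round 1: derive cover(j,d) via R0 from cites(j,d)
round 2: derive cover(b,d) via R1 from cover(b,j), cover(j,d)
round 2: derive cover(c,j) via R1 from cover(c,b), cover(b,j)
round 2: derive cover(d,j) via R1 from cover(d,b), cover(b,j)
round 2: derive cover(e,c) via R1 from cover(e,f), cover(f,c)
round 2: derive cover(f,b) via R1 from cover(f,c), cover(c,b)
round 2: derive cover(f,d) via R1 from cover(f,c), cover(c,d)
round 2: derive cover(j,b) via R1 from cover(j,d), cover(d,b)
round 2: derive anc(c) via R2 from cover(c,b), red(b)
round 2: derive anc(d) via R2 from cover(d,b), red(b)
round 2: derive anc(e) via R2 from cover(e,f), red(f)
round 2: derive anc(f) via R2 from cover(f,c), red(c)
round 2: derive anc(j) via R2 from cover(j,d), red(d)
round 3: derive cover(b,b) via R1 from cover(b,d), cover(d,b)
round 3: derive cover(e,b) via R1 from cover(e,c), cover(c,b)
round 3: derive cover(e,d) via R1 from cover(e,c), cover(c,d)
round 3: derive cover(e,j) via R1 from cover(e,c), cover(c,j)
round 3: derive cover(f,j) via R1 from cover(f,b), cover(b,j)
round 3: derive cover(j,j) via R1 from cover(j,b), cover(b,j)
round 3: derive anc(b) via R2 from cover(b,d), red(d)

yes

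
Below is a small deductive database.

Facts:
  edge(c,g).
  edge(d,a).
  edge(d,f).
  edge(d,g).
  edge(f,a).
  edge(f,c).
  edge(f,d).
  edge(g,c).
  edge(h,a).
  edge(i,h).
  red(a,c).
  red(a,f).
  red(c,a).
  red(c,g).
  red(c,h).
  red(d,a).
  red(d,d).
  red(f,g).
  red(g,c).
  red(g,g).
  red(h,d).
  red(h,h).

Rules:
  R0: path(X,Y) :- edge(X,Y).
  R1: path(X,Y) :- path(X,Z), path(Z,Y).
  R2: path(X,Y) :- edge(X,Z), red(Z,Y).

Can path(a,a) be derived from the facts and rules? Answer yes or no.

no

round 1: derive path(c,g) via R0 from edge(c,g)
round 1: derive path(d,a) via R0 from edge(d,a)
round 1: derive path(d,f) via R0 from edge(d,f)
round 1: derive path(d,g) via R0 from edge(d,g)
round 1: derive path(f,a) via R0 from edge(f,a)
round 1: derive path(f,c) via R0 from edge(f,c)
round 1: derive path(f,d) via R0 from edge(f,d)
round 1: derive path(g,c) via R0 from edge(g,c)
round 1: derive path(h,a) via R0 from edge(h,a)
round 1: derive path(i,h) via R0 from edge(i,h)
round 1: derive path(c,c) via R2 from edge(c,g), red(g,c)
round 1: derive path(d,c) via R2 from edge(d,a), red(a,c)
round 1: derive path(f,f) via R2 from edge(f,a), red(a,f)
round 1: derive path(f,g) via R2 from edge(f,c), red(c,g)
round 1: derive path(f,h) via R2 from edge(f,c), red(c,h)
round 1: derive path(g,a) via R2 from edge(g,c), red(c,a)
round 1: derive path(g,g) via R2 from edge(g,c), red(c,g)
round 1: derive path(g,h) via R2 from edge(g,c), red(c,h)
round 1: derive path(h,c) via R2 from edge(h,a), red(a,c)
round 1: derive path(h,f) via R2 from edge(h,a), red(a,f)
round 1: derive path(i,d) via R2 from edge(i,h), red(h,d)
round 2: derive path(c,a) via R1 from path(c,g), path(g,a)
round 2: derive path(c,h) via R1 from path(c,g), path(g,h)
round 2: derive path(d,d) via R1 from path(d,f), path(f,d)
round 2: derive path(d,h) via R1 from path(d,f), path(f,h)
round 2: derive path(g,f) via R1 from path(g,h), path(h,f)
round 2: derive path(h,d) via R1 from path(h,f), path(f,d)
round 2: derive path(h,g) via R1 from path(h,c), path(c,g)
round 2: derive path(h,h) via R1 from path(h,f), path(f,h)
round 2: derive path(i,a) via R1 from path(i,d), path(d,a)
round 2: derive path(i,c) via R1 from path(i,d), path(d,c)
round 2: derive path(i,f) via R1 from path(i,d), path(d,f)
round 2: derive path(i,g) via R1 from path(i,d), path(d,g)
round 3: derive path(c,d) via R1 from path(c,h), path(h,d)
round 3: derive path(c,f) via R1 from path(c,g), path(g,f)
round 3: derive path(g,d) via R1 from path(g,f), path(f,d)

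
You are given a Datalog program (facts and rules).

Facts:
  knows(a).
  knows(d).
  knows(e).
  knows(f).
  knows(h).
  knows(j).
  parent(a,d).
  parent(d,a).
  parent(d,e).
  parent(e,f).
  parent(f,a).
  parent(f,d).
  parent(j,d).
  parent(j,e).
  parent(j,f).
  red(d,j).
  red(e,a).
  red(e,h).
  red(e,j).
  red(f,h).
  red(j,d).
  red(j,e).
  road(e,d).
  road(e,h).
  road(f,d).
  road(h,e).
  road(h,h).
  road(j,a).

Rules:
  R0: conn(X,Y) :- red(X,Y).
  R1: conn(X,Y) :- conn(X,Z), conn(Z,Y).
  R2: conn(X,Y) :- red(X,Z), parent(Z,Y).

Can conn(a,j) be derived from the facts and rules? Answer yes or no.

no

round 1: derive conn(d,j) via R0 from red(d,j)
round 1: derive conn(e,a) via R0 from red(e,a)
round 1: derive conn(e,h) via R0 from red(e,h)
round 1: derive conn(e,j) via R0 from red(e,j)
round 1: derive conn(f,h) via R0 from red(f,h)
round 1: derive conn(j,d) via R0 from red(j,d)
round 1: derive conn(j,e) via R0 from red(j,e)
round 1: derive conn(d,d) via R2 from red(d,j), parent(j,d)
round 1: derive conn(d,e) via R2 from red(d,j), parent(j,e)
round 1: derive conn(d,f) via R2 from red(d,j), parent(j,f)
round 1: derive conn(e,d) via R2 from red(e,a), parent(a,d)
round 1: derive conn(e,e) via R2 from red(e,j), parent(j,e)
round 1: derive conn(e,f) via R2 from red(e,j), parent(j,f)
round 1: derive conn(j,a) via R2 from red(j,d), parent(d,a)
round 1: derive conn(j,f) via R2 from red(j,e), parent(e,f)
round 2: derive conn(d,a) via R1 from conn(d,e), conn(e,a)
round 2: derive conn(d,h) via R1 from conn(d,e), conn(e,h)
round 2: derive conn(j,h) via R1 from conn(j,e), conn(e,h)
round 2: derive conn(j,j) via R1 from conn(j,d), conn(d,j)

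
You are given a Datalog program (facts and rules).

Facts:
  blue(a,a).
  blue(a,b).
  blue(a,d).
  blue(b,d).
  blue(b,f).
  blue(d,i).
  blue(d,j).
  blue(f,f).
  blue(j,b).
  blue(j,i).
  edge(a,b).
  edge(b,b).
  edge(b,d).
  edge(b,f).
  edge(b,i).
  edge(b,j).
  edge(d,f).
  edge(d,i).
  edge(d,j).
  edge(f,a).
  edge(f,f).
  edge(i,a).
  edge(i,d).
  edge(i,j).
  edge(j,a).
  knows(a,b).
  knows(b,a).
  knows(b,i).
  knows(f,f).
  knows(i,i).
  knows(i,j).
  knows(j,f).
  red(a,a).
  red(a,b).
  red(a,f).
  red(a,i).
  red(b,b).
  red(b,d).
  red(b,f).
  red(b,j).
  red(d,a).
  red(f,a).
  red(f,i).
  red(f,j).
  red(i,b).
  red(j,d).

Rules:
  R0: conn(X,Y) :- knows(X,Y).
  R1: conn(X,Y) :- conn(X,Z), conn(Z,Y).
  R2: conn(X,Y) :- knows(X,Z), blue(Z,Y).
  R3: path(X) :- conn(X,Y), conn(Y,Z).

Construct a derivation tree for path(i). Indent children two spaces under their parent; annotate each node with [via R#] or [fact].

round 1: derive conn(a,b) via R0 from knows(a,b)
round 1: derive conn(b,a) via R0 from knows(b,a)
round 1: derive conn(b,i) via R0 from knows(b,i)
round 1: derive conn(f,f) via R0 from knows(f,f)
round 1: derive conn(i,i) via R0 from knows(i,i)
round 1: derive conn(i,j) via R0 from knows(i,j)
round 1: derive conn(j,f) via R0 from knows(j,f)
round 1: derive conn(a,d) via R2 from knows(a,b), blue(b,d)
round 1: derive conn(a,f) via R2 from knows(a,b), blue(b,f)
round 1: derive conn(b,b) via R2 from knows(b,a), blue(a,b)
round 1: derive conn(b,d) via R2 from knows(b,a), blue(a,d)
round 1: derive conn(i,b) via R2 from knows(i,j), blue(j,b)
round 2: derive conn(a,a) via R1 from conn(a,b), conn(b,a)
round 2: derive conn(a,i) via R1 from conn(a,b), conn(b,i)
round 2: derive conn(b,f) via R1 from conn(b,a), conn(a,f)
round 2: derive conn(b,j) via R1 from conn(b,i), conn(i,j)
round 2: derive conn(i,a) via R1 from conn(i,b), conn(b,a)
round 2: derive conn(i,d) via R1 from conn(i,b), conn(b,d)
round 2: derive conn(i,f) via R1 from conn(i,j), conn(j,f)
round 2: derive path(a) via R3 from conn(a,b), conn(b,a)
round 2: derive path(b) via R3 from conn(b,a), conn(a,b)
round 2: derive path(f) via R3 from conn(f,f), conn(f,f)
round 2: derive path(i) via R3 from conn(i,b), conn(b,a)
round 2: derive path(j) via R3 from conn(j,f), conn(f,f)
round 3: derive conn(a,j) via R1 from conn(a,b), conn(b,j)

path(i)  [via R3]
  conn(i,b)  [via R2]
    knows(i,j)  [fact]
    blue(j,b)  [fact]
  conn(b,a)  [via R0]
    knows(b,a)  [fact]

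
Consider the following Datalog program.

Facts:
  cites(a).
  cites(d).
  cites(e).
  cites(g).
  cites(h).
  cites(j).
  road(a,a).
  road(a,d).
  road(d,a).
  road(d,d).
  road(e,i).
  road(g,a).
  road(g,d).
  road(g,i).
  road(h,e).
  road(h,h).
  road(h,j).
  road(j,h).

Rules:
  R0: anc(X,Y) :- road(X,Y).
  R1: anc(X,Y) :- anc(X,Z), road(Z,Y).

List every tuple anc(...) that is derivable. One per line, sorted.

anc(a,a)
anc(a,d)
anc(d,a)
anc(d,d)
anc(e,i)
anc(g,a)
anc(g,d)
anc(g,i)
anc(h,e)
anc(h,h)
anc(h,i)
anc(h,j)
anc(j,e)
anc(j,h)
anc(j,i)
anc(j,j)

round 1: derive anc(a,a) via R0 from road(a,a)
round 1: derive anc(a,d) via R0 from road(a,d)
round 1: derive anc(d,a) via R0 from road(d,a)
round 1: derive anc(d,d) via R0 from road(d,d)
round 1: derive anc(e,i) via R0 from road(e,i)
round 1: derive anc(g,a) via R0 from road(g,a)
round 1: derive anc(g,d) via R0 from road(g,d)
round 1: derive anc(g,i) via R0 from road(g,i)
round 1: derive anc(h,e) via R0 from road(h,e)
round 1: derive anc(h,h) via R0 from road(h,h)
round 1: derive anc(h,j) via R0 from road(h,j)
round 1: derive anc(j,h) via R0 from road(j,h)
round 2: derive anc(h,i) via R1 from anc(h,e), road(e,i)
round 2: derive anc(j,e) via R1 from anc(j,h), road(h,e)
round 2: derive anc(j,j) via R1 from anc(j,h), road(h,j)
round 3: derive anc(j,i) via R1 from anc(j,e), road(e,i)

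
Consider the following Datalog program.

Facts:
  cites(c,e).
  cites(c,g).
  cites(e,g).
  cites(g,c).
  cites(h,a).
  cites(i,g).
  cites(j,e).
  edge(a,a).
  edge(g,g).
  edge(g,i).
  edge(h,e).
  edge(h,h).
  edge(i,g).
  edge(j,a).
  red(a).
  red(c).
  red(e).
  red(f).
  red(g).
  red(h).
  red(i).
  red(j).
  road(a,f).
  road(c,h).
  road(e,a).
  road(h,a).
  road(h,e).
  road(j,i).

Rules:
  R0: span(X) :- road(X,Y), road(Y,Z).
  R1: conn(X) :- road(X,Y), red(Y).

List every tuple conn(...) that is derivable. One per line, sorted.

round 1: derive conn(a) via R1 from road(a,f), red(f)
round 1: derive conn(c) via R1 from road(c,h), red(h)
round 1: derive conn(e) via R1 from road(e,a), red(a)
round 1: derive conn(h) via R1 from road(h,a), red(a)
round 1: derive conn(j) via R1 from road(j,i), red(i)

conn(a)
conn(c)
conn(e)
conn(h)
conn(j)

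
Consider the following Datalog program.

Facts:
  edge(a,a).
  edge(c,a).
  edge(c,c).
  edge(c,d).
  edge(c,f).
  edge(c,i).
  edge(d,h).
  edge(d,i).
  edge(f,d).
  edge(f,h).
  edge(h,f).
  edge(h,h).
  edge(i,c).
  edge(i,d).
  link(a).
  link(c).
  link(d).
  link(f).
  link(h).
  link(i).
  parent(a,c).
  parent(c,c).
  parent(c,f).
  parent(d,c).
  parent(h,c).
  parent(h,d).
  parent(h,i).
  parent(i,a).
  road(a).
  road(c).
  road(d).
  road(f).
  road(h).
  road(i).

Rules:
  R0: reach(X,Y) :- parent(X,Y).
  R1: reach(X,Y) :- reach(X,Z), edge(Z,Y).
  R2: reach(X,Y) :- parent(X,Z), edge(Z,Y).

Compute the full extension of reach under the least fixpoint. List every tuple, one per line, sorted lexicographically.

round 1: derive reach(a,c) via R0 from parent(a,c)
round 1: derive reach(c,c) via R0 from parent(c,c)
round 1: derive reach(c,f) via R0 from parent(c,f)
round 1: derive reach(d,c) via R0 from parent(d,c)
round 1: derive reach(h,c) via R0 from parent(h,c)
round 1: derive reach(h,d) via R0 from parent(h,d)
round 1: derive reach(h,i) via R0 from parent(h,i)
round 1: derive reach(i,a) via R0 from parent(i,a)
round 1: derive reach(a,a) via R2 from parent(a,c), edge(c,a)
round 1: derive reach(a,d) via R2 from parent(a,c), edge(c,d)
round 1: derive reach(a,f) via R2 from parent(a,c), edge(c,f)
round 1: derive reach(a,i) via R2 from parent(a,c), edge(c,i)
round 1: derive reach(c,a) via R2 from parent(c,c), edge(c,a)
round 1: derive reach(c,d) via R2 from parent(c,c), edge(c,d)
round 1: derive reach(c,h) via R2 from parent(c,f), edge(f,h)
round 1: derive reach(c,i) via R2 from parent(c,c), edge(c,i)
round 1: derive reach(d,a) via R2 from parent(d,c), edge(c,a)
round 1: derive reach(d,d) via R2 from parent(d,c), edge(c,d)
round 1: derive reach(d,f) via R2 from parent(d,c), edge(c,f)
round 1: derive reach(d,i) via R2 from parent(d,c), edge(c,i)
round 1: derive reach(h,a) via R2 from parent(h,c), edge(c,a)
round 1: derive reach(h,f) via R2 from parent(h,c), edge(c,f)
round 1: derive reach(h,h) via R2 from parent(h,d), edge(d,h)
round 2: derive reach(a,h) via R1 from reach(a,d), edge(d,h)
round 2: derive reach(d,h) via R1 from reach(d,d), edge(d,h)

reach(a,a)
reach(a,c)
reach(a,d)
reach(a,f)
reach(a,h)
reach(a,i)
reach(c,a)
reach(c,c)
reach(c,d)
reach(c,f)
reach(c,h)
reach(c,i)
reach(d,a)
reach(d,c)
reach(d,d)
reach(d,f)
reach(d,h)
reach(d,i)
reach(h,a)
reach(h,c)
reach(h,d)
reach(h,f)
reach(h,h)
reach(h,i)
reach(i,a)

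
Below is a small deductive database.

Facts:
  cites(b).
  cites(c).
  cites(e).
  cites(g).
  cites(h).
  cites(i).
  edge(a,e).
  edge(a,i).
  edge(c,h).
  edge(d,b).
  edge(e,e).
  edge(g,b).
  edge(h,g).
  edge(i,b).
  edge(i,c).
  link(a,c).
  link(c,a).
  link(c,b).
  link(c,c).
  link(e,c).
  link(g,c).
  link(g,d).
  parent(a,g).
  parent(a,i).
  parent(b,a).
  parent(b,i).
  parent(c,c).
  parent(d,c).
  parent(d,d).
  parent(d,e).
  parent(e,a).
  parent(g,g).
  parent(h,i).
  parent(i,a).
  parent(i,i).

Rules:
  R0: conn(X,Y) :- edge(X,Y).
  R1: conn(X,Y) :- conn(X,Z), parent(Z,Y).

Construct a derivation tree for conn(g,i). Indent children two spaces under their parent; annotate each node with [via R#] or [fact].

conn(g,i)  [via R1]
  conn(g,b)  [via R0]
    edge(g,b)  [fact]
  parent(b,i)  [fact]

round 1: derive conn(a,e) via R0 from edge(a,e)
round 1: derive conn(a,i) via R0 from edge(a,i)
round 1: derive conn(c,h) via R0 from edge(c,h)
round 1: derive conn(d,b) via R0 from edge(d,b)
round 1: derive conn(e,e) via R0 from edge(e,e)
round 1: derive conn(g,b) via R0 from edge(g,b)
round 1: derive conn(h,g) via R0 from edge(h,g)
round 1: derive conn(i,b) via R0 from edge(i,b)
round 1: derive conn(i,c) via R0 from edge(i,c)
round 2: derive conn(a,a) via R1 from conn(a,e), parent(e,a)
round 2: derive conn(c,i) via R1 from conn(c,h), parent(h,i)
round 2: derive conn(d,a) via R1 from conn(d,b), parent(b,a)
round 2: derive conn(d,i) via R1 from conn(d,b), parent(b,i)
round 2: derive conn(e,a) via R1 from conn(e,e), parent(e,a)
round 2: derive conn(g,a) via R1 from conn(g,b), parent(b,a)
round 2: derive conn(g,i) via R1 from conn(g,b), parent(b,i)
round 2: derive conn(i,a) via R1 from conn(i,b), parent(b,a)
round 2: derive conn(i,i) via R1 from conn(i,b), parent(b,i)
round 3: derive conn(a,g) via R1 from conn(a,a), parent(a,g)
round 3: derive conn(c,a) via R1 from conn(c,i), parent(i,a)
round 3: derive conn(d,g) via R1 from conn(d,a), parent(a,g)
round 3: derive conn(e,g) via R1 from conn(e,a), parent(a,g)
round 3: derive conn(e,i) via R1 from conn(e,a), parent(a,i)
round 3: derive conn(g,g) via R1 from conn(g,a), parent(a,g)
round 3: derive conn(i,g) via R1 from conn(i,a), parent(a,g)
round 4: derive conn(c,g) via R1 from conn(c,a), parent(a,g)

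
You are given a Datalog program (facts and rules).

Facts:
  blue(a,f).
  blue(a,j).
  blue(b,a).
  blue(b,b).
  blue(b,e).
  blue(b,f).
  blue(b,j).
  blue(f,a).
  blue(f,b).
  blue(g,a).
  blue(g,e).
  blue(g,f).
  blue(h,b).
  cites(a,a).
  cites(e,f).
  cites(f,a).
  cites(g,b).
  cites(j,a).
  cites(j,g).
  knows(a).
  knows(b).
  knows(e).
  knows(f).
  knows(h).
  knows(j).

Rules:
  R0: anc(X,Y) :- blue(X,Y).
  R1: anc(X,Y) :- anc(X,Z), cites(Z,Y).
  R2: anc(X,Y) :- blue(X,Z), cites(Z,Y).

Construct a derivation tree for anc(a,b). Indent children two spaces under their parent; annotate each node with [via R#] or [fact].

round 1: derive anc(a,f) via R0 from blue(a,f)
round 1: derive anc(a,j) via R0 from blue(a,j)
round 1: derive anc(b,a) via R0 from blue(b,a)
round 1: derive anc(b,b) via R0 from blue(b,b)
round 1: derive anc(b,e) via R0 from blue(b,e)
round 1: derive anc(b,f) via R0 from blue(b,f)
round 1: derive anc(b,j) via R0 from blue(b,j)
round 1: derive anc(f,a) via R0 from blue(f,a)
round 1: derive anc(f,b) via R0 from blue(f,b)
round 1: derive anc(g,a) via R0 from blue(g,a)
round 1: derive anc(g,e) via R0 from blue(g,e)
round 1: derive anc(g,f) via R0 from blue(g,f)
round 1: derive anc(h,b) via R0 from blue(h,b)
round 1: derive anc(a,a) via R2 from blue(a,f), cites(f,a)
round 1: derive anc(a,g) via R2 from blue(a,j), cites(j,g)
round 1: derive anc(b,g) via R2 from blue(b,j), cites(j,g)
round 2: derive anc(a,b) via R1 from anc(a,g), cites(g,b)

anc(a,b)  [via R1]
  anc(a,g)  [via R2]
    blue(a,j)  [fact]
    cites(j,g)  [fact]
  cites(g,b)  [fact]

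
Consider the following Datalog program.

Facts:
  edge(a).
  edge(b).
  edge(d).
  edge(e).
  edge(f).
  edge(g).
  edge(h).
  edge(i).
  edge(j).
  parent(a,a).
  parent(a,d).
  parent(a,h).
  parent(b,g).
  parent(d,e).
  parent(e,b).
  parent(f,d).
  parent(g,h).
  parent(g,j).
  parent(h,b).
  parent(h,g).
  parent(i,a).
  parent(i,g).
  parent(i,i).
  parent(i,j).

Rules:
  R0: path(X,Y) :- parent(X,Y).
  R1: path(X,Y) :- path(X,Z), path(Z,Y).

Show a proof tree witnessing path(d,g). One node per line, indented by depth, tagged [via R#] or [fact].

round 1: derive path(a,a) via R0 from parent(a,a)
round 1: derive path(a,d) via R0 from parent(a,d)
round 1: derive path(a,h) via R0 from parent(a,h)
round 1: derive path(b,g) via R0 from parent(b,g)
round 1: derive path(d,e) via R0 from parent(d,e)
round 1: derive path(e,b) via R0 from parent(e,b)
round 1: derive path(f,d) via R0 from parent(f,d)
round 1: derive path(g,h) via R0 from parent(g,h)
round 1: derive path(g,j) via R0 from parent(g,j)
round 1: derive path(h,b) via R0 from parent(h,b)
round 1: derive path(h,g) via R0 from parent(h,g)
round 1: derive path(i,a) via R0 from parent(i,a)
round 1: derive path(i,g) via R0 from parent(i,g)
round 1: derive path(i,i) via R0 from parent(i,i)
round 1: derive path(i,j) via R0 from parent(i,j)
round 2: derive path(a,b) via R1 from path(a,h), path(h,b)
round 2: derive path(a,e) via R1 from path(a,d), path(d,e)
round 2: derive path(a,g) via R1 from path(a,h), path(h,g)
round 2: derive path(b,h) via R1 from path(b,g), path(g,h)
round 2: derive path(b,j) via R1 from path(b,g), path(g,j)
round 2: derive path(d,b) via R1 from path(d,e), path(e,b)
round 2: derive path(e,g) via R1 from path(e,b), path(b,g)
round 2: derive path(f,e) via R1 from path(f,d), path(d,e)
round 2: derive path(g,b) via R1 from path(g,h), path(h,b)
round 2: derive path(g,g) via R1 from path(g,h), path(h,g)
round 2: derive path(h,h) via R1 from path(h,g), path(g,h)
round 2: derive path(h,j) via R1 from path(h,g), path(g,j)
round 2: derive path(i,d) via R1 from path(i,a), path(a,d)
round 2: derive path(i,h) via R1 from path(i,a), path(a,h)
round 3: derive path(a,j) via R1 from path(a,b), path(b,j)
round 3: derive path(b,b) via R1 from path(b,g), path(g,b)
round 3: derive path(d,g) via R1 from path(d,b), path(b,g)
round 3: derive path(d,h) via R1 from path(d,b), path(b,h)
round 3: derive path(d,j) via R1 from path(d,b), path(b,j)
round 3: derive path(e,h) via R1 from path(e,b), path(b,h)
round 3: derive path(e,j) via R1 from path(e,b), path(b,j)
round 3: derive path(f,b) via R1 from path(f,d), path(d,b)
round 3: derive path(f,g) via R1 from path(f,e), path(e,g)
round 3: derive path(i,b) via R1 from path(i,a), path(a,b)
round 3: derive path(i,e) via R1 from path(i,a), path(a,e)
round 4: derive path(f,h) via R1 from path(f,b), path(b,h)
round 4: derive path(f,j) via R1 from path(f,b), path(b,j)

path(d,g)  [via R1]
  path(d,b)  [via R1]
    path(d,e)  [via R0]
      parent(d,e)  [fact]
    path(e,b)  [via R0]
      parent(e,b)  [fact]
  path(b,g)  [via R0]
    parent(b,g)  [fact]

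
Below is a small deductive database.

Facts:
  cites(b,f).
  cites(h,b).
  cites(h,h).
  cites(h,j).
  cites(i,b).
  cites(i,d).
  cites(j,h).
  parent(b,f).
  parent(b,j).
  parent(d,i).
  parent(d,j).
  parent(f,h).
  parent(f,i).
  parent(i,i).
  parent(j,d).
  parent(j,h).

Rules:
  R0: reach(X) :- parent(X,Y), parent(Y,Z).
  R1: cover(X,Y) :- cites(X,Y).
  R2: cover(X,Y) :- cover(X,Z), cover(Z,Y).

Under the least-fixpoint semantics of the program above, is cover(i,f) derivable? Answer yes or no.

round 1: derive cover(b,f) via R1 from cites(b,f)
round 1: derive cover(h,b) via R1 from cites(h,b)
round 1: derive cover(h,h) via R1 from cites(h,h)
round 1: derive cover(h,j) via R1 from cites(h,j)
round 1: derive cover(i,b) via R1 from cites(i,b)
round 1: derive cover(i,d) via R1 from cites(i,d)
round 1: derive cover(j,h) via R1 from cites(j,h)
round 2: derive cover(h,f) via R2 from cover(h,b), cover(b,f)
round 2: derive cover(i,f) via R2 from cover(i,b), cover(b,f)
round 2: derive cover(j,b) via R2 from cover(j,h), cover(h,b)
round 2: derive cover(j,j) via R2 from cover(j,h), cover(h,j)
round 3: derive cover(j,f) via R2 from cover(j,b), cover(b,f)

yes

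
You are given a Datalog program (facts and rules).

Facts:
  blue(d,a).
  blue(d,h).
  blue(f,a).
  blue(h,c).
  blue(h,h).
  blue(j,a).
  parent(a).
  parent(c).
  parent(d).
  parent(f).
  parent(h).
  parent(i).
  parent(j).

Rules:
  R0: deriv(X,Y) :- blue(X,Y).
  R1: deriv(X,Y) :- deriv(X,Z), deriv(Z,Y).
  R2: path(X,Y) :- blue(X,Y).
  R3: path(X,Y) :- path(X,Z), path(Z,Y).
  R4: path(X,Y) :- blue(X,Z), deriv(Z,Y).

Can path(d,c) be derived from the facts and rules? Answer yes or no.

round 1: derive deriv(d,a) via R0 from blue(d,a)
round 1: derive deriv(d,h) via R0 from blue(d,h)
round 1: derive deriv(f,a) via R0 from blue(f,a)
round 1: derive deriv(h,c) via R0 from blue(h,c)
round 1: derive deriv(h,h) via R0 from blue(h,h)
round 1: derive deriv(j,a) via R0 from blue(j,a)
round 1: derive path(d,a) via R2 from blue(d,a)
round 1: derive path(d,h) via R2 from blue(d,h)
round 1: derive path(f,a) via R2 from blue(f,a)
round 1: derive path(h,c) via R2 from blue(h,c)
round 1: derive path(h,h) via R2 from blue(h,h)
round 1: derive path(j,a) via R2 from blue(j,a)
round 2: derive deriv(d,c) via R1 from deriv(d,h), deriv(h,c)
round 2: derive path(d,c) via R3 from path(d,h), path(h,c)

yes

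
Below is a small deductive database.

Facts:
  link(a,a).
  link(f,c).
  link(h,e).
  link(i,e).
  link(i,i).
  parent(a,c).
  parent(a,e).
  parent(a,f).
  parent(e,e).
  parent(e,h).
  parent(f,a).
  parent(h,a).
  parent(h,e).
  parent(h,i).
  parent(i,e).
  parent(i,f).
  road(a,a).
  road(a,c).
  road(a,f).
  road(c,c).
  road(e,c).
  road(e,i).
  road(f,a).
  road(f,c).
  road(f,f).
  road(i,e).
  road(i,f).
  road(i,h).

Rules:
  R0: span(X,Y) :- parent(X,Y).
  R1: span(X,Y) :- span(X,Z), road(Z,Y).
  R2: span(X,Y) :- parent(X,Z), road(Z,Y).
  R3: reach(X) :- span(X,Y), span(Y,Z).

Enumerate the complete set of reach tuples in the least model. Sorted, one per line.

round 1: derive span(a,c) via R0 from parent(a,c)
round 1: derive span(a,e) via R0 from parent(a,e)
round 1: derive span(a,f) via R0 from parent(a,f)
round 1: derive span(e,e) via R0 from parent(e,e)
round 1: derive span(e,h) via R0 from parent(e,h)
round 1: derive span(f,a) via R0 from parent(f,a)
round 1: derive span(h,a) via R0 from parent(h,a)
round 1: derive span(h,e) via R0 from parent(h,e)
round 1: derive span(h,i) via R0 from parent(h,i)
round 1: derive span(i,e) via R0 from parent(i,e)
round 1: derive span(i,f) via R0 from parent(i,f)
round 1: derive span(a,a) via R2 from parent(a,f), road(f,a)
round 1: derive span(a,i) via R2 from parent(a,e), road(e,i)
round 1: derive span(e,c) via R2 from parent(e,e), road(e,c)
round 1: derive span(e,i) via R2 from parent(e,e), road(e,i)
round 1: derive span(f,c) via R2 from parent(f,a), road(a,c)
round 1: derive span(f,f) via R2 from parent(f,a), road(a,f)
round 1: derive span(h,c) via R2 from parent(h,a), road(a,c)
round 1: derive span(h,f) via R2 from parent(h,a), road(a,f)
round 1: derive span(h,h) via R2 from parent(h,i), road(i,h)
round 1: derive span(i,a) via R2 from parent(i,f), road(f,a)
round 1: derive span(i,c) via R2 from parent(i,e), road(e,c)
round 1: derive span(i,i) via R2 from parent(i,e), road(e,i)
round 2: derive span(a,h) via R1 from span(a,i), road(i,h)
round 2: derive span(e,f) via R1 from span(e,i), road(i,f)
round 2: derive span(i,h) via R1 from span(i,i), road(i,h)
round 2: derive reach(a) via R3 from span(a,a), span(a,a)
round 2: derive reach(e) via R3 from span(e,e), span(e,c)
round 2: derive reach(f) via R3 from span(f,a), span(a,a)
round 2: derive reach(h) via R3 from span(h,a), span(a,a)
round 2: derive reach(i) via R3 from span(i,a), span(a,a)
round 3: derive span(e,a) via R1 from span(e,f), road(f,a)

reach(a)
reach(e)
reach(f)
reach(h)
reach(i)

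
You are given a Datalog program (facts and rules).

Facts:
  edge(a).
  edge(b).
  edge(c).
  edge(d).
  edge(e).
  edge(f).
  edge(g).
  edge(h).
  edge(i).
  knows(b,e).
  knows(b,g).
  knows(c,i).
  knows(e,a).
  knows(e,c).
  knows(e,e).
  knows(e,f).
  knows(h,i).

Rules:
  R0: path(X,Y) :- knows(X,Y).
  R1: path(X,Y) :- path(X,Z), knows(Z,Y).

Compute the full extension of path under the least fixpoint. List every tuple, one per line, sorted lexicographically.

round 1: derive path(b,e) via R0 from knows(b,e)
round 1: derive path(b,g) via R0 from knows(b,g)
round 1: derive path(c,i) via R0 from knows(c,i)
round 1: derive path(e,a) via R0 from knows(e,a)
round 1: derive path(e,c) via R0 from knows(e,c)
round 1: derive path(e,e) via R0 from knows(e,e)
round 1: derive path(e,f) via R0 from knows(e,f)
round 1: derive path(h,i) via R0 from knows(h,i)
round 2: derive path(b,a) via R1 from path(b,e), knows(e,a)
round 2: derive path(b,c) via R1 from path(b,e), knows(e,c)
round 2: derive path(b,f) via R1 from path(b,e), knows(e,f)
round 2: derive path(e,i) via R1 from path(e,c), knows(c,i)
round 3: derive path(b,i) via R1 from path(b,c), knows(c,i)

path(b,a)
path(b,c)
path(b,e)
path(b,f)
path(b,g)
path(b,i)
path(c,i)
path(e,a)
path(e,c)
path(e,e)
path(e,f)
path(e,i)
path(h,i)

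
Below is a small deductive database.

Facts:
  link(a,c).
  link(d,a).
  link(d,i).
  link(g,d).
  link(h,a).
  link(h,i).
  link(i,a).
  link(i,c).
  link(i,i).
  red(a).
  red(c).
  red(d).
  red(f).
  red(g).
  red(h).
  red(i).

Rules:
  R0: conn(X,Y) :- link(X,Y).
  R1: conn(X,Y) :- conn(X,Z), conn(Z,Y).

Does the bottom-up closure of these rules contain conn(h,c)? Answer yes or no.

round 1: derive conn(a,c) via R0 from link(a,c)
round 1: derive conn(d,a) via R0 from link(d,a)
round 1: derive conn(d,i) via R0 from link(d,i)
round 1: derive conn(g,d) via R0 from link(g,d)
round 1: derive conn(h,a) via R0 from link(h,a)
round 1: derive conn(h,i) via R0 from link(h,i)
round 1: derive conn(i,a) via R0 from link(i,a)
round 1: derive conn(i,c) via R0 from link(i,c)
round 1: derive conn(i,i) via R0 from link(i,i)
round 2: derive conn(d,c) via R1 from conn(d,a), conn(a,c)
round 2: derive conn(g,a) via R1 from conn(g,d), conn(d,a)
round 2: derive conn(g,i) via R1 from conn(g,d), conn(d,i)
round 2: derive conn(h,c) via R1 from conn(h,a), conn(a,c)
round 3: derive conn(g,c) via R1 from conn(g,a), conn(a,c)

yes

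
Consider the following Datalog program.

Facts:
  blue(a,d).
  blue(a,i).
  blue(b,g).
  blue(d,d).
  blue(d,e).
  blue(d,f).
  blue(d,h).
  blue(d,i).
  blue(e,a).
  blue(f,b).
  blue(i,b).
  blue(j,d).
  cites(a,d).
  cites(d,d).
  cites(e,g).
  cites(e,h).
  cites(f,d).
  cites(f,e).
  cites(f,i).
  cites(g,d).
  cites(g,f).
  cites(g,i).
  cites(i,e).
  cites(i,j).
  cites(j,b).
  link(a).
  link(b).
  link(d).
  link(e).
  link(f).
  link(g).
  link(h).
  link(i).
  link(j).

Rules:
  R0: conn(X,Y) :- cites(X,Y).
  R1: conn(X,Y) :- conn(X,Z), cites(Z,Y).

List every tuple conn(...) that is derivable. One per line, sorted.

round 1: derive conn(a,d) via R0 from cites(a,d)
round 1: derive conn(d,d) via R0 from cites(d,d)
round 1: derive conn(e,g) via R0 from cites(e,g)
round 1: derive conn(e,h) via R0 from cites(e,h)
round 1: derive conn(f,d) via R0 from cites(f,d)
round 1: derive conn(f,e) via R0 from cites(f,e)
round 1: derive conn(f,i) via R0 from cites(f,i)
round 1: derive conn(g,d) via R0 from cites(g,d)
round 1: derive conn(g,f) via R0 from cites(g,f)
round 1: derive conn(g,i) via R0 from cites(g,i)
round 1: derive conn(i,e) via R0 from cites(i,e)
round 1: derive conn(i,j) via R0 from cites(i,j)
round 1: derive conn(j,b) via R0 from cites(j,b)
round 2: derive conn(e,d) via R1 from conn(e,g), cites(g,d)
round 2: derive conn(e,f) via R1 from conn(e,g), cites(g,f)
round 2: derive conn(e,i) via R1 from conn(e,g), cites(g,i)
round 2: derive conn(f,g) via R1 from conn(f,e), cites(e,g)
round 2: derive conn(f,h) via R1 from conn(f,e), cites(e,h)
round 2: derive conn(f,j) via R1 from conn(f,i), cites(i,j)
round 2: derive conn(g,e) via R1 from conn(g,f), cites(f,e)
round 2: derive conn(g,j) via R1 from conn(g,i), cites(i,j)
round 2: derive conn(i,b) via R1 from conn(i,j), cites(j,b)
round 2: derive conn(i,g) via R1 from conn(i,e), cites(e,g)
round 2: derive conn(i,h) via R1 from conn(i,e), cites(e,h)
round 3: derive conn(e,e) via R1 from conn(e,f), cites(f,e)
round 3: derive conn(e,j) via R1 from conn(e,i), cites(i,j)
round 3: derive conn(f,b) via R1 from conn(f,j), cites(j,b)
round 3: derive conn(f,f) via R1 from conn(f,g), cites(g,f)
round 3: derive conn(g,b) via R1 from conn(g,j), cites(j,b)
round 3: derive conn(g,g) via R1 from conn(g,e), cites(e,g)
round 3: derive conn(g,h) via R1 from conn(g,e), cites(e,h)
round 3: derive conn(i,d) via R1 from conn(i,g), cites(g,d)
round 3: derive conn(i,f) via R1 from conn(i,g), cites(g,f)
round 3: derive conn(i,i) via R1 from conn(i,g), cites(g,i)
round 4: derive conn(e,b) via R1 from conn(e,j), cites(j,b)

conn(a,d)
conn(d,d)
conn(e,b)
conn(e,d)
conn(e,e)
conn(e,f)
conn(e,g)
conn(e,h)
conn(e,i)
conn(e,j)
conn(f,b)
conn(f,d)
conn(f,e)
conn(f,f)
conn(f,g)
conn(f,h)
conn(f,i)
conn(f,j)
conn(g,b)
conn(g,d)
conn(g,e)
conn(g,f)
conn(g,g)
conn(g,h)
conn(g,i)
conn(g,j)
conn(i,b)
conn(i,d)
conn(i,e)
conn(i,f)
conn(i,g)
conn(i,h)
conn(i,i)
conn(i,j)
conn(j,b)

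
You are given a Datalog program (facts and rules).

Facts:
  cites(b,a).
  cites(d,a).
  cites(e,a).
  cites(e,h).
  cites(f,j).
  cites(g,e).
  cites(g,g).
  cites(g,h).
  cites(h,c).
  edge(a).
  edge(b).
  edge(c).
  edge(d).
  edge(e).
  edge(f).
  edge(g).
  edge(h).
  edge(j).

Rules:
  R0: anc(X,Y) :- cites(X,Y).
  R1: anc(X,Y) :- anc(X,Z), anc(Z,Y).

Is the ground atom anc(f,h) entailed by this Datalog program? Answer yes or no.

round 1: derive anc(b,a) via R0 from cites(b,a)
round 1: derive anc(d,a) via R0 from cites(d,a)
round 1: derive anc(e,a) via R0 from cites(e,a)
round 1: derive anc(e,h) via R0 from cites(e,h)
round 1: derive anc(f,j) via R0 from cites(f,j)
round 1: derive anc(g,e) via R0 from cites(g,e)
round 1: derive anc(g,g) via R0 from cites(g,g)
round 1: derive anc(g,h) via R0 from cites(g,h)
round 1: derive anc(h,c) via R0 from cites(h,c)
round 2: derive anc(e,c) via R1 from anc(e,h), anc(h,c)
round 2: derive anc(g,a) via R1 from anc(g,e), anc(e,a)
round 2: derive anc(g,c) via R1 from anc(g,h), anc(h,c)

no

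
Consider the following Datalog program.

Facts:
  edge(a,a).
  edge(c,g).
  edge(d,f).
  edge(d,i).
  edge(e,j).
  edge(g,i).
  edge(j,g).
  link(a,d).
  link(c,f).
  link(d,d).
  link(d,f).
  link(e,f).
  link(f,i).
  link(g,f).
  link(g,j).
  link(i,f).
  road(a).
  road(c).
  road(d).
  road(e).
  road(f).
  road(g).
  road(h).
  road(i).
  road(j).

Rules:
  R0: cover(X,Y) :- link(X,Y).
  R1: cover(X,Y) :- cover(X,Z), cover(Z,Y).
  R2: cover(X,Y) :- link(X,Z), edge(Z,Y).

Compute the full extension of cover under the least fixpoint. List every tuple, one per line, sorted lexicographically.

round 1: derive cover(a,d) via R0 from link(a,d)
round 1: derive cover(c,f) via R0 from link(c,f)
round 1: derive cover(d,d) via R0 from link(d,d)
round 1: derive cover(d,f) via R0 from link(d,f)
round 1: derive cover(e,f) via R0 from link(e,f)
round 1: derive cover(f,i) via R0 from link(f,i)
round 1: derive cover(g,f) via R0 from link(g,f)
round 1: derive cover(g,j) via R0 from link(g,j)
round 1: derive cover(i,f) via R0 from link(i,f)
round 1: derive cover(a,f) via R2 from link(a,d), edge(d,f)
round 1: derive cover(a,i) via R2 from link(a,d), edge(d,i)
round 1: derive cover(d,i) via R2 from link(d,d), edge(d,i)
round 1: derive cover(g,g) via R2 from link(g,j), edge(j,g)
round 2: derive cover(c,i) via R1 from cover(c,f), cover(f,i)
round 2: derive cover(e,i) via R1 from cover(e,f), cover(f,i)
round 2: derive cover(f,f) via R1 from cover(f,i), cover(i,f)
round 2: derive cover(g,i) via R1 from cover(g,f), cover(f,i)
round 2: derive cover(i,i) via R1 from cover(i,f), cover(f,i)

cover(a,d)
cover(a,f)
cover(a,i)
cover(c,f)
cover(c,i)
cover(d,d)
cover(d,f)
cover(d,i)
cover(e,f)
cover(e,i)
cover(f,f)
cover(f,i)
cover(g,f)
cover(g,g)
cover(g,i)
cover(g,j)
cover(i,f)
cover(i,i)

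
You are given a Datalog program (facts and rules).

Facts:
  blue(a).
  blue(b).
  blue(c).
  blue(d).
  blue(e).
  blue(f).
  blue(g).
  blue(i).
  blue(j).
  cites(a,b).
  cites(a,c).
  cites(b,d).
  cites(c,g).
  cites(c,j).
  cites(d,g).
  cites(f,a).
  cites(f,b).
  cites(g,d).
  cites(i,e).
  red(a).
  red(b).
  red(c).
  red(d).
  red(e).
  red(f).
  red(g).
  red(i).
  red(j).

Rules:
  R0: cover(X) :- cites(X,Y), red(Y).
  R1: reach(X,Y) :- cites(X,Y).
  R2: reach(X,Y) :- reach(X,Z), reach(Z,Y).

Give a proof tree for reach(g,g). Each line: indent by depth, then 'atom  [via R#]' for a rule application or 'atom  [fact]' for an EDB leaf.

round 1: derive reach(a,b) via R1 from cites(a,b)
round 1: derive reach(a,c) via R1 from cites(a,c)
round 1: derive reach(b,d) via R1 from cites(b,d)
round 1: derive reach(c,g) via R1 from cites(c,g)
round 1: derive reach(c,j) via R1 from cites(c,j)
round 1: derive reach(d,g) via R1 from cites(d,g)
round 1: derive reach(f,a) via R1 from cites(f,a)
round 1: derive reach(f,b) via R1 from cites(f,b)
round 1: derive reach(g,d) via R1 from cites(g,d)
round 1: derive reach(i,e) via R1 from cites(i,e)
round 2: derive reach(a,d) via R2 from reach(a,b), reach(b,d)
round 2: derive reach(a,g) via R2 from reach(a,c), reach(c,g)
round 2: derive reach(a,j) via R2 from reach(a,c), reach(c,j)
round 2: derive reach(b,g) via R2 from reach(b,d), reach(d,g)
round 2: derive reach(c,d) via R2 from reach(c,g), reach(g,d)
round 2: derive reach(d,d) via R2 from reach(d,g), reach(g,d)
round 2: derive reach(f,c) via R2 from reach(f,a), reach(a,c)
round 2: derive reach(f,d) via R2 from reach(f,b), reach(b,d)
round 2: derive reach(g,g) via R2 from reach(g,d), reach(d,g)
round 3: derive reach(f,g) via R2 from reach(f,a), reach(a,g)
round 3: derive reach(f,j) via R2 from reach(f,a), reach(a,j)

reach(g,g)  [via R2]
  reach(g,d)  [via R1]
    cites(g,d)  [fact]
  reach(d,g)  [via R1]
    cites(d,g)  [fact]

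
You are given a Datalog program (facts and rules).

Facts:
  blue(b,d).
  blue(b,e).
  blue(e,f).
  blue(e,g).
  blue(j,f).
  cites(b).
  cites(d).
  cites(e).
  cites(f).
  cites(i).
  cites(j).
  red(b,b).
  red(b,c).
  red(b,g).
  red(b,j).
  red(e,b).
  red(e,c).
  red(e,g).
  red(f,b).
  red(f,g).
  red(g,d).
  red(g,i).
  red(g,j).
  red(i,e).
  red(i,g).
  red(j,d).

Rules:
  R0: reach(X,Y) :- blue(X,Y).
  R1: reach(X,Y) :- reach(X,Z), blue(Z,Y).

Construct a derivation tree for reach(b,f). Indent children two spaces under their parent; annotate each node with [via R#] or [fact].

round 1: derive reach(b,d) via R0 from blue(b,d)
round 1: derive reach(b,e) via R0 from blue(b,e)
round 1: derive reach(e,f) via R0 from blue(e,f)
round 1: derive reach(e,g) via R0 from blue(e,g)
round 1: derive reach(j,f) via R0 from blue(j,f)
round 2: derive reach(b,f) via R1 from reach(b,e), blue(e,f)
round 2: derive reach(b,g) via R1 from reach(b,e), blue(e,g)

reach(b,f)  [via R1]
  reach(b,e)  [via R0]
    blue(b,e)  [fact]
  blue(e,f)  [fact]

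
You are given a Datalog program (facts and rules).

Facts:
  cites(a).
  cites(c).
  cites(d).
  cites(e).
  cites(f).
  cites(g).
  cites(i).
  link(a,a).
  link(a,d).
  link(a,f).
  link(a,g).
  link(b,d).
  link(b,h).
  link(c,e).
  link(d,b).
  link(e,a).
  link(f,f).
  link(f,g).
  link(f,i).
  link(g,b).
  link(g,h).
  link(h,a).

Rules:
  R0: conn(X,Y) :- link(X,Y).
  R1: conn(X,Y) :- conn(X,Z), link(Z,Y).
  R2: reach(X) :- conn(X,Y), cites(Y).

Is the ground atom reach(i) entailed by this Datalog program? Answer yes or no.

no

round 1: derive conn(a,a) via R0 from link(a,a)
round 1: derive conn(a,d) via R0 from link(a,d)
round 1: derive conn(a,f) via R0 from link(a,f)
round 1: derive conn(a,g) via R0 from link(a,g)
round 1: derive conn(b,d) via R0 from link(b,d)
round 1: derive conn(b,h) via R0 from link(b,h)
round 1: derive conn(c,e) via R0 from link(c,e)
round 1: derive conn(d,b) via R0 from link(d,b)
round 1: derive conn(e,a) via R0 from link(e,a)
round 1: derive conn(f,f) via R0 from link(f,f)
round 1: derive conn(f,g) via R0 from link(f,g)
round 1: derive conn(f,i) via R0 from link(f,i)
round 1: derive conn(g,b) via R0 from link(g,b)
round 1: derive conn(g,h) via R0 from link(g,h)
round 1: derive conn(h,a) via R0 from link(h,a)
round 2: derive conn(a,b) via R1 from conn(a,d), link(d,b)
round 2: derive conn(a,h) via R1 from conn(a,g), link(g,h)
round 2: derive conn(a,i) via R1 from conn(a,f), link(f,i)
round 2: derive conn(b,a) via R1 from conn(b,h), link(h,a)
round 2: derive conn(b,b) via R1 from conn(b,d), link(d,b)
round 2: derive conn(c,a) via R1 from conn(c,e), link(e,a)
round 2: derive conn(d,d) via R1 from conn(d,b), link(b,d)
round 2: derive conn(d,h) via R1 from conn(d,b), link(b,h)
round 2: derive conn(e,d) via R1 from conn(e,a), link(a,d)
round 2: derive conn(e,f) via R1 from conn(e,a), link(a,f)
round 2: derive conn(e,g) via R1 from conn(e,a), link(a,g)
round 2: derive conn(f,b) via R1 from conn(f,g), link(g,b)
round 2: derive conn(f,h) via R1 from conn(f,g), link(g,h)
round 2: derive conn(g,a) via R1 from conn(g,h), link(h,a)
round 2: derive conn(g,d) via R1 from conn(g,b), link(b,d)
round 2: derive conn(h,d) via R1 from conn(h,a), link(a,d)
round 2: derive conn(h,f) via R1 from conn(h,a), link(a,f)
round 2: derive conn(h,g) via R1 from conn(h,a), link(a,g)
round 2: derive reach(a) via R2 from conn(a,a), cites(a)
round 2: derive reach(b) via R2 from conn(b,d), cites(d)
round 2: derive reach(c) via R2 from conn(c,e), cites(e)
round 2: derive reach(e) via R2 from conn(e,a), cites(a)
round 2: derive reach(f) via R2 from conn(f,f), cites(f)
round 2: derive reach(h) via R2 from conn(h,a), cites(a)
round 3: derive conn(b,f) via R1 from conn(b,a), link(a,f)
round 3: derive conn(b,g) via R1 from conn(b,a), link(a,g)
round 3: derive conn(c,d) via R1 from conn(c,a), link(a,d)
round 3: derive conn(c,f) via R1 from conn(c,a), link(a,f)
round 3: derive conn(c,g) via R1 from conn(c,a), link(a,g)
round 3: derive conn(d,a) via R1 from conn(d,h), link(h,a)
round 3: derive conn(e,b) via R1 from conn(e,d), link(d,b)
round 3: derive conn(e,h) via R1 from conn(e,g), link(g,h)
round 3: derive conn(e,i) via R1 from conn(e,f), link(f,i)
round 3: derive conn(f,a) via R1 from conn(f,h), link(h,a)
round 3: derive conn(f,d) via R1 from conn(f,b), link(b,d)
round 3: derive conn(g,f) via R1 from conn(g,a), link(a,f)
round 3: derive conn(g,g) via R1 from conn(g,a), link(a,g)
round 3: derive conn(h,b) via R1 from conn(h,d), link(d,b)
round 3: derive conn(h,h) via R1 from conn(h,g), link(g,h)
round 3: derive conn(h,i) via R1 from conn(h,f), link(f,i)
round 3: derive reach(d) via R2 from conn(d,d), cites(d)
round 3: derive reach(g) via R2 from conn(g,a), cites(a)
round 4: derive conn(b,i) via R1 from conn(b,f), link(f,i)
round 4: derive conn(c,b) via R1 from conn(c,d), link(d,b)
round 4: derive conn(c,h) via R1 from conn(c,g), link(g,h)
round 4: derive conn(c,i) via R1 from conn(c,f), link(f,i)
round 4: derive conn(d,f) via R1 from conn(d,a), link(a,f)
round 4: derive conn(d,g) via R1 from conn(d,a), link(a,g)
round 4: derive conn(g,i) via R1 from conn(g,f), link(f,i)
round 5: derive conn(d,i) via R1 from conn(d,f), link(f,i)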